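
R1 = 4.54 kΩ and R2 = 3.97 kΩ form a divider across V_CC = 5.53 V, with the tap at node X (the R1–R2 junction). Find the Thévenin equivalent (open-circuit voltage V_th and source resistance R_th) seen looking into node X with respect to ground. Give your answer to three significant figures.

V_th is the unloaded tap voltage: V_CC · R2/(R1+R2) = 5.53 × 0.4665 = 2.580 V.
Looking into X with the source shorted: R_th = R1·R2/(R1+R2) = 4.540 × 3.97/8.510 = 2.118 kΩ.

V_th ≈ 2.58 V, R_th ≈ 2.12 kΩ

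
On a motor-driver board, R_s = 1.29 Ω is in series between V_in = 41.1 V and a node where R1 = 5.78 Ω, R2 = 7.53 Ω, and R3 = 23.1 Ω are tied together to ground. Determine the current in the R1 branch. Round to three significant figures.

I ≈ 4.90 A

Combine the parallel branches: R_p = (1/5.78 + 1/7.53 + 1/23.1)⁻¹ = 2.864 Ω.
V_A = 41.1 × 2.864/4.154 = 28.34 V.
Branch current I = V_A/R1 = 28.34/5.78 = 4.903 A.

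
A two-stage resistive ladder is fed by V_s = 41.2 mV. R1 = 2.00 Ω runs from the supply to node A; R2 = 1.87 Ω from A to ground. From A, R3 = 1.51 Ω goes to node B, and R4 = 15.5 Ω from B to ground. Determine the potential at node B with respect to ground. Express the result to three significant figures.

V_B ≈ 17.2 mV

The second stage (R3 + R4 = 17.01 Ω) loads node A in parallel with R2.
Effective lower resistance at A: R2 ‖ 17.01 = 1.685 Ω.
V_A = 41.2 × 1.685/(2.00 + 1.685) = 18.84 mV.
Then the unloaded second divider: V_B = V_A × R4/(R3+R4) = 18.84 × 0.9112 = 17.17 mV.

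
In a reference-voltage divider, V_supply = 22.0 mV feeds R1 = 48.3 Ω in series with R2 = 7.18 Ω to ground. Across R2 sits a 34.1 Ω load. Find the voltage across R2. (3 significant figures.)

V_out ≈ 2.41 mV

First combine the lower leg with the load: R2 ‖ R_L = 5.931 Ω.
Then V_out = V_supply · R2'/(R1 + R2') = 22.0 × 5.931/54.23 = 2.406 mV.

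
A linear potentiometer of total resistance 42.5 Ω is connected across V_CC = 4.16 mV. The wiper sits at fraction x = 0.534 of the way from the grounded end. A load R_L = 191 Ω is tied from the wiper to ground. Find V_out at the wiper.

Lower segment x·R_p = 22.70 Ω; upper segment (1−x)·R_p = 19.80 Ω.
Lower segment in parallel with the load: 22.70 ‖ 191 = 20.28 Ω.
Loaded-divider output: V_out = 4.16 × 0.5060 = 2.105 mV.

V_out ≈ 2.10 mV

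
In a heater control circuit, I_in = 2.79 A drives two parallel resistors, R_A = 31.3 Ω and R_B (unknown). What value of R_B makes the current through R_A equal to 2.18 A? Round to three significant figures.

R_B ≈ 112 Ω

The fraction through R_A equals R_B/(R_A+R_B).
With f = 0.7814, R_B = R_A · f/(1−f) = 31.3 × 3.574 = 111.9 Ω.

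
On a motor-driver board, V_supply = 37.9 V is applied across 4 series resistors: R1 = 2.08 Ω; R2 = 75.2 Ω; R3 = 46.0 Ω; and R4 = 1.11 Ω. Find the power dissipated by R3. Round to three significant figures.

P ≈ 4.27 W

ΣR = 124.4 Ω → I = 37.9/124.4 = 0.3047 A.
P = I²R = 0.09283 × 46.0 = 4.270 W.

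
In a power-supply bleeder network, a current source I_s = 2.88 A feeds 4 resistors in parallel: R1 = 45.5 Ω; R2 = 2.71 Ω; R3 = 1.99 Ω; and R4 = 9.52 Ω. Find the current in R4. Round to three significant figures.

Total conductance ΣG = 1/45.5 + 1/2.71 + 1/1.99 + 1/9.52 = 0.9985 (units of 1/Ω).
Current divider: I(R4) = I_s · G_k/ΣG = 2.88 × (0.1050/0.9985) = 2.88 × 0.1052 = 0.3030 A.

I ≈ 0.303 A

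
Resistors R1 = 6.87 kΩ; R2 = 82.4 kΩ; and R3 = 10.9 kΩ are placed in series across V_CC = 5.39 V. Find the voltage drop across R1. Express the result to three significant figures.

V ≈ 0.370 V

Series total: ΣR = 6.87 + 82.4 + 10.9 = 100.2 kΩ.
Voltage divider: V = V_CC · (6.870 / 100.2) = 5.39 × 0.06858 = 0.3697 V.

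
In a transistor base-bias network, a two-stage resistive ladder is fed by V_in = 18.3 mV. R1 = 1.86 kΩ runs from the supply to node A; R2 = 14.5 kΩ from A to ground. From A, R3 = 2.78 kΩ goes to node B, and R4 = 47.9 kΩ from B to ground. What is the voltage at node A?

V_A ≈ 15.7 mV

The second stage (R3 + R4 = 50.68 kΩ) loads node A in parallel with R2.
R2 ‖ (R3+R4) = 11.27 kΩ.
So V_A = 18.3 × 0.8584 = 15.71 mV.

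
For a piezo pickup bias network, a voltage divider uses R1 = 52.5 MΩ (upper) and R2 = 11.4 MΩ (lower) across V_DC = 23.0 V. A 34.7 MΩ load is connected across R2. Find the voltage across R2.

First combine the lower leg with the load: R2 ‖ R_L = 8.581 MΩ.
Then V_out = V_DC · R2'/(R1 + R2') = 23.0 × 8.581/61.08 = 3.231 V.

V_out ≈ 3.23 V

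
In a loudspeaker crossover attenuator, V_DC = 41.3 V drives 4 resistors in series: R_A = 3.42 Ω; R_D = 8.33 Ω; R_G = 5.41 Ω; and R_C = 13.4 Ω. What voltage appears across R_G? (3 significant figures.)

Series total: ΣR = 3.42 + 8.33 + 5.41 + 13.4 = 30.56 Ω.
By the voltage-divider rule, V = 41.3 × 5.410/30.56 = 7.311 V.

V ≈ 7.31 V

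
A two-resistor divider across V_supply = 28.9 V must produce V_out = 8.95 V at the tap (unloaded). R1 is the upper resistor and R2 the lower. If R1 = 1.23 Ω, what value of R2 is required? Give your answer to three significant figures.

R2 ≈ 0.552 Ω

Required fraction k = V_out/V_supply = 0.3097.
So R2 = R1 · V_out/(V_supply − V_out) = 1.23 × 8.95/(28.9 − 8.95) = 1.23 × 0.4486 = 0.5518 Ω.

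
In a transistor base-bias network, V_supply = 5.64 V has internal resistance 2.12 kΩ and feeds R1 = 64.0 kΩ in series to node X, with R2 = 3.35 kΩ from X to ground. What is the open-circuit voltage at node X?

V_th ≈ 0.272 V

R1' = 2.12 + 64.0 = 66.12 kΩ (source resistance + R1).
Open-circuit (no load on X): V_th = V_supply · R2/(R1' + R2) = 5.64 × 3.35/(66.12 + 3.35) = 0.2720 V.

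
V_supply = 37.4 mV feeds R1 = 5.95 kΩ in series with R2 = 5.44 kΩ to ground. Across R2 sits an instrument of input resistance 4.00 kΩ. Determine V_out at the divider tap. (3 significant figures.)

V_out ≈ 10.4 mV

R2 ‖ R_L = (5.44 × 4.00)/(5.44 + 4.00) = 2.305 kΩ.
Voltage divider with the loaded lower leg: V_out = 37.4 × 2.305/(5.95 + 2.305) = 37.4 × 0.2792 = 10.44 mV.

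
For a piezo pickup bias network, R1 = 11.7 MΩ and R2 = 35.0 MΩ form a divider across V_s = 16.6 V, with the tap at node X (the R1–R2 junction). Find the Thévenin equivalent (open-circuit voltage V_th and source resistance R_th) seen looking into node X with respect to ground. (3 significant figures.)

V_th ≈ 12.4 V, R_th ≈ 8.77 MΩ

With X open, the divider is unloaded: V_th = 16.6 × 35.0/46.70 = 12.44 V.
Zeroing V_s shorts the top of R1 to ground, so R_th = R1 ‖ R2 = 8.769 MΩ.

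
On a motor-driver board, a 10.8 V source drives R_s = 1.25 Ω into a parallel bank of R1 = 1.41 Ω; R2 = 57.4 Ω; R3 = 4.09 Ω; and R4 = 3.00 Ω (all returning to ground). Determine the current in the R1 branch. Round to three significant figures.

I ≈ 2.91 A

Parallel bank: R_p = 1/(1/1.41 + 1/57.4 + 1/4.09 + 1/3.00) = 0.7666 Ω.
V_A = 10.8 × 0.7666/2.017 = 4.106 V.
I(R1) = V_A / R1 = 4.106/1.41 = 2.912 A.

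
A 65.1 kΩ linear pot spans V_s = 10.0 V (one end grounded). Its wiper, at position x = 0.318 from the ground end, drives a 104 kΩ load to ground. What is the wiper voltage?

V_out ≈ 2.80 V

Lower segment x·R_p = 20.70 kΩ; upper segment (1−x)·R_p = 44.40 kΩ.
Lower segment in parallel with the load: 20.70 ‖ 104 = 17.27 kΩ.
V_out = 10.0 × 17.27/(44.40 + 17.27) = 2.800 V.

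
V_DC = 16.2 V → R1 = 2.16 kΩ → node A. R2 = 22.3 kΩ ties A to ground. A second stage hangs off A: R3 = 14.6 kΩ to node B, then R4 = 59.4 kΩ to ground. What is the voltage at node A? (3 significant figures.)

V_A ≈ 14.4 V

The second stage (R3 + R4 = 74.00 kΩ) loads node A in parallel with R2.
R2 ‖ (R3+R4) = 17.14 kΩ.
V_A = 16.2 × 17.14/(2.16 + 17.14) = 14.39 V.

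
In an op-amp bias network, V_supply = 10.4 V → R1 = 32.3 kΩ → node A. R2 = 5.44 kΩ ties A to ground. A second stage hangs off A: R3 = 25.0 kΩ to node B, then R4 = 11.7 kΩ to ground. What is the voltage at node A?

The second stage (R3 + R4 = 36.70 kΩ) loads node A in parallel with R2.
R2 ‖ (R3+R4) = 4.738 kΩ.
First divider: V_A = V_supply · 4.738/(32.3 + 4.738) = 1.330 V.

V_A ≈ 1.33 V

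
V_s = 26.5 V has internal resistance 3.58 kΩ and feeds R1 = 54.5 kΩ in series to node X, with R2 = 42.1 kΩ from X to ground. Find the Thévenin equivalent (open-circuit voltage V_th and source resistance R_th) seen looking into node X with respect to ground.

R1' = 3.58 + 54.5 = 58.08 kΩ (source resistance + R1).
Open-circuit (no load on X): V_th = V_s · R2/(R1' + R2) = 26.5 × 42.1/(58.08 + 42.1) = 11.14 V.
Zeroing V_s shorts the top of R1' to ground, so R_th = R1' ‖ R2 = 24.41 kΩ.

V_th ≈ 11.1 V, R_th ≈ 24.4 kΩ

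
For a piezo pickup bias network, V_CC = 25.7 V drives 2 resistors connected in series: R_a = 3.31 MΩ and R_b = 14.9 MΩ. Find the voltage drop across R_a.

V ≈ 4.67 V

Total series resistance ΣR = 3.31 + 14.9 = 18.21 MΩ.
By the voltage-divider rule, V = 25.7 × 3.310/18.21 = 4.671 V.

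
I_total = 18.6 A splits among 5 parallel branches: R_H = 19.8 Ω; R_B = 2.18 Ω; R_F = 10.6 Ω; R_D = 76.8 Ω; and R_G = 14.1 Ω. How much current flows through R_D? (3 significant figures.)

I ≈ 0.352 A

Conductances: ΣG = 1/19.8 + 1/2.18 + 1/10.6 + 1/76.8 + 1/14.1 = 0.6875 (1/Ω).
Current divider: I(R_D) = I_total · G_k/ΣG = 18.6 × (0.01302/0.6875) = 18.6 × 0.01894 = 0.3523 A.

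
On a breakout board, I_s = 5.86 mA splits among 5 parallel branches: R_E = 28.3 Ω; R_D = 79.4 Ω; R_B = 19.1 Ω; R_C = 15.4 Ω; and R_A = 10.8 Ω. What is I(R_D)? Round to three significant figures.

Conductances: ΣG = 1/28.3 + 1/79.4 + 1/19.1 + 1/15.4 + 1/10.8 = 0.2578 (1/Ω).
Current divider: I(R_D) = I_s · G_k/ΣG = 5.86 × (0.01259/0.2578) = 5.86 × 0.04885 = 0.2863 mA.

I ≈ 0.286 mA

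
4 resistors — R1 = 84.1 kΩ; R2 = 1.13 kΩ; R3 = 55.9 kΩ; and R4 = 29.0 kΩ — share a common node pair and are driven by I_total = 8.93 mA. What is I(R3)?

I ≈ 0.168 mA

Conductances: ΣG = 1/84.1 + 1/1.13 + 1/55.9 + 1/29.0 = 0.9492 (1/kΩ).
Current divider: I(R3) = I_total · G_k/ΣG = 8.93 × (0.01789/0.9492) = 8.93 × 0.01885 = 0.1683 mA.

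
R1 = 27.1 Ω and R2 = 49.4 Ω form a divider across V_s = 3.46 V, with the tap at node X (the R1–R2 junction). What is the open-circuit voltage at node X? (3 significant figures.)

V_th ≈ 2.23 V

With X open, the divider is unloaded: V_th = 3.46 × 49.4/76.50 = 2.234 V.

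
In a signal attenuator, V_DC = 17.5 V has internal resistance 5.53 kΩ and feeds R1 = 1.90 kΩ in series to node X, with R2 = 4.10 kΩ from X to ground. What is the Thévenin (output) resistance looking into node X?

R_th ≈ 2.64 kΩ

R1' = 5.53 + 1.90 = 7.430 kΩ (source resistance + R1).
With V_DC suppressed (replaced by a short), R_th = R1' ‖ R2 = (7.430 × 4.10)/(7.430 + 4.10) = 2.642 kΩ.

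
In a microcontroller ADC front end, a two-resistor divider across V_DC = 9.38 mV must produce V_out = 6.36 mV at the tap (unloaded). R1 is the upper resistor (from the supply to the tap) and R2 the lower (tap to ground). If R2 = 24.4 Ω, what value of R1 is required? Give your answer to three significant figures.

V_out/V_DC = R2/(R1+R2) = 0.6780.
R1 = R2·(1/k − 1) = 24.4 × 0.4748 = 11.59 Ω.

R1 ≈ 11.6 Ω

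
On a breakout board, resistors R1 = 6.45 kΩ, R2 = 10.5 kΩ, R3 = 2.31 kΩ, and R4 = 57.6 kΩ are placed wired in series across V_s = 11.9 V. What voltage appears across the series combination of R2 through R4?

V ≈ 10.9 V

Series total: ΣR = 6.45 + 10.5 + 2.31 + 57.6 = 76.86 kΩ.
R_{R2..R4} = 10.5 + 2.31 + 57.6 = 70.41 kΩ.
Voltage divider: V = V_s · (70.41 / 76.86) = 11.9 × 0.9161 = 10.90 V.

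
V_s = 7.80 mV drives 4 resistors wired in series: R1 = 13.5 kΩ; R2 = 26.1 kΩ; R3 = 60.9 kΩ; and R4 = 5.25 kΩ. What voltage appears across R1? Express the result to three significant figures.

Total series resistance ΣR = 13.5 + 26.1 + 60.9 + 5.25 = 105.8 kΩ.
By the voltage-divider rule, V = 7.80 × 13.50/105.8 = 0.9957 mV.

V ≈ 0.996 mV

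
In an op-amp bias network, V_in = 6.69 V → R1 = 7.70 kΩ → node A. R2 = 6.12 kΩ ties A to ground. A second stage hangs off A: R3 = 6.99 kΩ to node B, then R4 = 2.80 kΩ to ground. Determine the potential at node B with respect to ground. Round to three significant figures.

V_B ≈ 0.628 V

Node A sees R2 in parallel with the series input of stage 2, R3 + R4 = 9.790 kΩ.
Effective lower resistance at A: R2 ‖ 9.790 = 3.766 kΩ.
So V_A = 6.69 × 0.3284 = 2.197 V.
V_B = V_A × 0.2860 = 0.6284 V.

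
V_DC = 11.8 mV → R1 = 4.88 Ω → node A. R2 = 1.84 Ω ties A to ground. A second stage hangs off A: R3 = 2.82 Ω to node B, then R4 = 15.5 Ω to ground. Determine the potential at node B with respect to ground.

Node A sees R2 in parallel with the series input of stage 2, R3 + R4 = 18.32 Ω.
Effective lower resistance at A: R2 ‖ 18.32 = 1.672 Ω.
First divider: V_A = V_DC · 1.672/(4.88 + 1.672) = 3.011 mV.
Stage 2 is unloaded, so V_B = V_A · R4/(R3+R4) = 3.011 × 15.5/18.32 = 2.548 mV.

V_B ≈ 2.55 mV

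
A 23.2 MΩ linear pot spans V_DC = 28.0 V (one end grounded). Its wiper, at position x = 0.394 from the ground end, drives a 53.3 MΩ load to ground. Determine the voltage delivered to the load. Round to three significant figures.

The pot divides into 14.06 MΩ above the wiper and 9.141 MΩ below.
Lower segment in parallel with the load: 9.141 ‖ 53.3 = 7.803 MΩ.
V_out = 28.0 × 7.803/(14.06 + 7.803) = 9.993 V.
(Unloaded: V_out = x·V_DC = 11.0 V.)

V_out ≈ 9.99 V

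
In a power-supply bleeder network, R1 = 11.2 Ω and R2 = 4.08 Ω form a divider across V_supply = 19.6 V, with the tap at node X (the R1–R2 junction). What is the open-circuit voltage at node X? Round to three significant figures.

V_th ≈ 5.23 V

With X open, the divider is unloaded: V_th = 19.6 × 4.08/15.28 = 5.234 V.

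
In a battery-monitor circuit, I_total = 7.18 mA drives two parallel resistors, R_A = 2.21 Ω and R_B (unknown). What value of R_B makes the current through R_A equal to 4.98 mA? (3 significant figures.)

R_B ≈ 5.00 Ω

In a two-way split, I_A/I_total = R_B/(R_A + R_B).
4.98/7.18 = R_B/(R_A + R_B) → R_B = R_A · (0.6936)/(1 − 0.6936) = 2.21 × 2.264 = 5.003 Ω.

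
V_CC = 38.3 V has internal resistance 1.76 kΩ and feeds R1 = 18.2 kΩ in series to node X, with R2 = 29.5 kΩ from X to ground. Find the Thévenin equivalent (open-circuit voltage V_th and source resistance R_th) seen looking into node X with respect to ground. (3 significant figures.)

V_th ≈ 22.8 V, R_th ≈ 11.9 kΩ

R1' = 1.76 + 18.2 = 19.96 kΩ (source resistance + R1).
With X open, the divider is unloaded: V_th = 38.3 × 29.5/49.46 = 22.84 V.
Zeroing V_CC shorts the top of R1' to ground, so R_th = R1' ‖ R2 = 11.90 kΩ.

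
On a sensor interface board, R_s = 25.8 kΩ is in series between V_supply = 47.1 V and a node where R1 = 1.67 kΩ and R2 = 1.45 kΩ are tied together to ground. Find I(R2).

I ≈ 0.949 mA

Combine the parallel branches: R_p = (1/1.67 + 1/1.45)⁻¹ = 0.7761 kΩ.
V_A = 47.1 × 0.7761/26.58 = 1.375 V.
Branch current I = V_A/R2 = 1.375/1.45 = 0.9486 mA.
(Check via current divider: I_total = 1.772 mA; share G_k/ΣG = 0.5353 → same result.)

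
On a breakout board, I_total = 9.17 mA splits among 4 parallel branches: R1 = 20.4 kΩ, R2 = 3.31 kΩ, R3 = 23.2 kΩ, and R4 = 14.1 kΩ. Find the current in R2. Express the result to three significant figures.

I ≈ 5.96 mA

Conductances: ΣG = 1/20.4 + 1/3.31 + 1/23.2 + 1/14.1 = 0.4652 (1/kΩ).
R2 takes the fraction G_k/ΣG = 0.3021/0.4652 = 0.6495, so I = 9.17 × 0.6495 = 5.956 mA.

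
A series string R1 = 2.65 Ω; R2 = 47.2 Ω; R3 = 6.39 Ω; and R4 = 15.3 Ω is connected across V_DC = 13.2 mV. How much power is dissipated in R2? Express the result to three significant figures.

The common current is I = 13.2/71.54 = 0.1845 mA.
V(R2) = I·R = 8.709 mV; P = V·I = 8.709 × 0.1845 = 1.607 µW.

P ≈ 1.61 µW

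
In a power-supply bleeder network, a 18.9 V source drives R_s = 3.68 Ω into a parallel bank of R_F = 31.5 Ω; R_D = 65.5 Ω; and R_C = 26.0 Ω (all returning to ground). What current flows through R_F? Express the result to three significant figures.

Combine the parallel branches: R_p = (1/31.5 + 1/65.5 + 1/26.0)⁻¹ = 11.70 Ω.
V_A by voltage divider: V_A = 18.9 × 11.70/(3.68 + 11.70) = 14.38 V.
Branch current I = V_A/R_F = 14.38/31.5 = 0.4564 A.

I ≈ 0.456 A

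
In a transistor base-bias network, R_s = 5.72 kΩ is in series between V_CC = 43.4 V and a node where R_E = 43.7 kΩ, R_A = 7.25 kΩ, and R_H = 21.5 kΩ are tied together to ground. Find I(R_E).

I ≈ 0.454 mA

Parallel bank: R_p = 1/(1/43.7 + 1/7.25 + 1/21.5) = 4.823 kΩ.
V_A = 43.4 × 4.823/10.54 = 19.85 V.
I(R_E) = V_A / R_E = 19.85/43.7 = 0.4543 mA.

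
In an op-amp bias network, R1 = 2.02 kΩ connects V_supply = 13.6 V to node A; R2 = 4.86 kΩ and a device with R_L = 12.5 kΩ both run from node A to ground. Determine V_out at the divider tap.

V_out ≈ 8.62 V

R2 ‖ R_L = (4.86 × 12.5)/(4.86 + 12.5) = 3.499 kΩ.
Then V_out = V_supply · R2'/(R1 + R2') = 13.6 × 3.499/5.519 = 8.623 V.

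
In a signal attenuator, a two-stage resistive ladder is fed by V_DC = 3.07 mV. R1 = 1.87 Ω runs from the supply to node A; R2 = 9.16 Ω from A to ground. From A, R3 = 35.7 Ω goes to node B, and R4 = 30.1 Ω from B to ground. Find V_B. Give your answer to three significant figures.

Node A sees R2 in parallel with the series input of stage 2, R3 + R4 = 65.80 Ω.
R2 ‖ (R3+R4) = 8.041 Ω.
V_A = 3.07 × 8.041/(1.87 + 8.041) = 2.491 mV.
Stage 2 is unloaded, so V_B = V_A · R4/(R3+R4) = 2.491 × 30.1/65.80 = 1.139 mV.

V_B ≈ 1.14 mV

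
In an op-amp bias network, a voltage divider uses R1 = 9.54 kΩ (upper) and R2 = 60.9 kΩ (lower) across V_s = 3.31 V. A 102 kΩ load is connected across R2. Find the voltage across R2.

The load sits in parallel with R2, giving an effective lower resistance R2' = R2·R_L/(R2+R_L) = 38.13 kΩ.
Voltage divider with the loaded lower leg: V_out = 3.31 × 38.13/(9.54 + 38.13) = 3.31 × 0.7999 = 2.648 V.

V_out ≈ 2.65 V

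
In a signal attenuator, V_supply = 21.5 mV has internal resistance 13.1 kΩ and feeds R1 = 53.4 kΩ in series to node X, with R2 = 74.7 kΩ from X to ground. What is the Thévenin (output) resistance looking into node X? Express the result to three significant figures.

R_th ≈ 35.2 kΩ

R1' = 13.1 + 53.4 = 66.50 kΩ (source resistance + R1).
With V_supply suppressed (replaced by a short), R_th = R1' ‖ R2 = (66.50 × 74.7)/(66.50 + 74.7) = 35.18 kΩ.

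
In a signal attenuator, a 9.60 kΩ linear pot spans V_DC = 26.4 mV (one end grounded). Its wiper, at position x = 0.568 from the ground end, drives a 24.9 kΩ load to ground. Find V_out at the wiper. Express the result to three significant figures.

V_out ≈ 13.7 mV

Split the track: R_lower = x·R_p = 5.453 kΩ, R_upper = (1−x)·R_p = 4.147 kΩ.
Lower segment in parallel with the load: 5.453 ‖ 24.9 = 4.473 kΩ.
V_out = 26.4 × 4.473/(4.147 + 4.473) = 13.70 mV.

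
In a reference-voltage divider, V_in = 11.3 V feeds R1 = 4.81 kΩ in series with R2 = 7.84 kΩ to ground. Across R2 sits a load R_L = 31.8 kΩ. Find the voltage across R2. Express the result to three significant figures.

First combine the lower leg with the load: R2 ‖ R_L = 6.289 kΩ.
Now apply the divider: V_out = 11.3 × 0.5666 = 6.403 V.

V_out ≈ 6.40 V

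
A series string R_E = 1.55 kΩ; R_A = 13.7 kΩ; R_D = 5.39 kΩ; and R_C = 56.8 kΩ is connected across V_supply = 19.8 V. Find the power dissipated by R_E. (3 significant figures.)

P ≈ 0.101 mW

Series current I = V_supply/ΣR = 19.8/77.44 = 0.2557 mA.
P = I²R = 0.06537 × 1.55 = 0.1013 mW.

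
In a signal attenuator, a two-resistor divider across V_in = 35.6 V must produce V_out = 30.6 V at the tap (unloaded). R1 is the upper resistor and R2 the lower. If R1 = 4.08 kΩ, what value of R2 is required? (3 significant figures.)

The divider ratio is R2/(R1+R2) = 30.6/35.6 = 0.8596.
R2 = R1 · 0.8596/(1 − 0.8596) = 24.97 kΩ.

R2 ≈ 25.0 kΩ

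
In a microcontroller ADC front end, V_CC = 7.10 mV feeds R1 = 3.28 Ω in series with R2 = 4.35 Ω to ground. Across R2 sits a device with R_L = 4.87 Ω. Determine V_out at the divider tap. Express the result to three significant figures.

V_out ≈ 2.92 mV

The load sits in parallel with R2, giving an effective lower resistance R2' = R2·R_L/(R2+R_L) = 2.298 Ω.
Then V_out = V_CC · R2'/(R1 + R2') = 7.10 × 2.298/5.578 = 2.925 mV.
(Unloaded it would be 4.05 mV; the load pulls it down.)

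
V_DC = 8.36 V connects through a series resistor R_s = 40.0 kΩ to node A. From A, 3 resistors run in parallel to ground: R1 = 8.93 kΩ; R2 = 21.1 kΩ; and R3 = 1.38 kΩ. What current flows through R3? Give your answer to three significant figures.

Equivalent of the parallel group: R_p = 1.131 kΩ.
Node voltage V_A = V_DC · R_p/(R_s + R_p) = 8.36 × 0.02750 = 0.2299 V.
Branch current I = V_A/R3 = 0.2299/1.38 = 0.1666 mA.
(Check via current divider: I_total = 0.2033 mA; share G_k/ΣG = 0.8197 → same result.)

I ≈ 0.167 mA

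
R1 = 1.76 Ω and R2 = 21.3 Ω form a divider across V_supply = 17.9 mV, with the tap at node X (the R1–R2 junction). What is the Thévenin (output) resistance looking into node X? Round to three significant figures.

R_th ≈ 1.63 Ω

With V_supply suppressed (replaced by a short), R_th = R1 ‖ R2 = (1.760 × 21.3)/(1.760 + 21.3) = 1.626 Ω.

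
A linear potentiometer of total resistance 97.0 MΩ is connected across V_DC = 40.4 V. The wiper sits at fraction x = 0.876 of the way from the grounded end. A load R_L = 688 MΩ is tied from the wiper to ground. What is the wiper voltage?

V_out ≈ 34.9 V

Lower segment x·R_p = 84.97 MΩ; upper segment (1−x)·R_p = 12.03 MΩ.
Lower segment in parallel with the load: 84.97 ‖ 688 = 75.63 MΩ.
Loaded-divider output: V_out = 40.4 × 0.8628 = 34.86 V.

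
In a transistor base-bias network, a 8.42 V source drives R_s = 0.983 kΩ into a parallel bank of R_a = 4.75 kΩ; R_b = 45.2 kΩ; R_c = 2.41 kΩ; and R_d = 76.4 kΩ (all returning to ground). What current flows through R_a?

Parallel bank: R_p = 1/(1/4.75 + 1/45.2 + 1/2.41 + 1/76.4) = 1.514 kΩ.
V_A by voltage divider: V_A = 8.42 × 1.514/(0.983 + 1.514) = 5.105 V.
I(R_a) = V_A / R_a = 5.105/4.75 = 1.075 mA.

I ≈ 1.07 mA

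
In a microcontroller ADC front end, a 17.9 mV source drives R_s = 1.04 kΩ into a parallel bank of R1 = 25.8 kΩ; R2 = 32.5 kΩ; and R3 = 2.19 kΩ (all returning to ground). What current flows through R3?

I ≈ 5.28 µA

Parallel bank: R_p = 1/(1/25.8 + 1/32.5 + 1/2.19) = 1.901 kΩ.
Node voltage V_A = V_DC · R_p/(R_s + R_p) = 17.9 × 0.6463 = 11.57 mV.
Branch current I = V_A/R3 = 11.57/2.19 = 5.283 µA.
(Check via current divider: I_total = 6.087 µA; share G_k/ΣG = 0.8679 → same result.)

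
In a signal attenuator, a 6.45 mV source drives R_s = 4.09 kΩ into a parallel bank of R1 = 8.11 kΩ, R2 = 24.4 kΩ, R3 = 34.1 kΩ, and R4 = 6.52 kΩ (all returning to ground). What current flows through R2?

I ≈ 0.109 µA

Equivalent of the parallel group: R_p = 2.882 kΩ.
Node voltage V_A = V_s · R_p/(R_s + R_p) = 6.45 × 0.4134 = 2.666 mV.
I(R2) = V_A / R2 = 2.666/24.4 = 0.1093 µA.
(Equivalently: I_total = 0.9251 µA, then current-divider fraction G_k/ΣG = 0.1181.)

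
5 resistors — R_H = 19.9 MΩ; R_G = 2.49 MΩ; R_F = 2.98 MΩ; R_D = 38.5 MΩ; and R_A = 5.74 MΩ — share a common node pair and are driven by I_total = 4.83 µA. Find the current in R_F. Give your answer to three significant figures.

I ≈ 1.64 µA

Conductances: ΣG = 1/19.9 + 1/2.49 + 1/2.98 + 1/38.5 + 1/5.74 = 0.9876 (1/MΩ).
R_F takes the fraction G_k/ΣG = 0.3356/0.9876 = 0.3398, so I = 4.83 × 0.3398 = 1.641 µA.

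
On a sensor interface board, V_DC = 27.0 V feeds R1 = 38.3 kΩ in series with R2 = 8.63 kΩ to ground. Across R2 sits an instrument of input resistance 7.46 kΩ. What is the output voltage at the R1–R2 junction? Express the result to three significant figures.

V_out ≈ 2.55 V

First combine the lower leg with the load: R2 ‖ R_L = 4.001 kΩ.
Now apply the divider: V_out = 27.0 × 0.09459 = 2.554 V.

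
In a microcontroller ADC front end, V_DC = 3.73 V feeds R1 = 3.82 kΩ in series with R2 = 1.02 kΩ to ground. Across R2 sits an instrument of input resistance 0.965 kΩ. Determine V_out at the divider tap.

V_out ≈ 0.429 V

First combine the lower leg with the load: R2 ‖ R_L = 0.4959 kΩ.
Voltage divider with the loaded lower leg: V_out = 3.73 × 0.4959/(3.82 + 0.4959) = 3.73 × 0.1149 = 0.4286 V.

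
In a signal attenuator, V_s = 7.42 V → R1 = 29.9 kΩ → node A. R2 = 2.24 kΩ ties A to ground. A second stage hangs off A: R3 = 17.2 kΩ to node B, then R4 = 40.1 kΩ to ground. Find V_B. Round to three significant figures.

Node A sees R2 in parallel with the series input of stage 2, R3 + R4 = 57.30 kΩ.
R2 ‖ (R3+R4) = 2.156 kΩ.
So V_A = 7.42 × 0.06725 = 0.4990 V.
Stage 2 is unloaded, so V_B = V_A · R4/(R3+R4) = 0.4990 × 40.1/57.30 = 0.3492 V.

V_B ≈ 0.349 V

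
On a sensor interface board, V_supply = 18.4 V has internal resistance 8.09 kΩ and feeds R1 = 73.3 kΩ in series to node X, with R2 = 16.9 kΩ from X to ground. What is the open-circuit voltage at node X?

V_th ≈ 3.16 V

R1' = 8.09 + 73.3 = 81.39 kΩ (source resistance + R1).
Open-circuit (no load on X): V_th = V_supply · R2/(R1' + R2) = 18.4 × 16.9/(81.39 + 16.9) = 3.164 V.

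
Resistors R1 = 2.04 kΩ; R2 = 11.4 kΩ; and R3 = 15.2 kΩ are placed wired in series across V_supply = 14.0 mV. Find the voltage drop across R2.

Total series resistance ΣR = 2.04 + 11.4 + 15.2 = 28.64 kΩ.
V = V_supply · R/ΣR = 14.0 × 0.3980 = 5.573 mV.

V ≈ 5.57 mV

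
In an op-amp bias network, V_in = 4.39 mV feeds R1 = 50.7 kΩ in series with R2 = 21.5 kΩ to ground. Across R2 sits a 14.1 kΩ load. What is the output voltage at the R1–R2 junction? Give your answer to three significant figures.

V_out ≈ 0.631 mV

R2 ‖ R_L = (21.5 × 14.1)/(21.5 + 14.1) = 8.515 kΩ.
Then V_out = V_in · R2'/(R1 + R2') = 4.39 × 8.515/59.22 = 0.6313 mV.
(Unloaded it would be 1.31 mV; the load pulls it down.)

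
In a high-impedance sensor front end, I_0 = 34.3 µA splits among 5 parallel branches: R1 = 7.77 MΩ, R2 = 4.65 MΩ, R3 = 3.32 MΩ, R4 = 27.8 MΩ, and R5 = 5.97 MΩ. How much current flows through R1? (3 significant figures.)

Conductances: ΣG = 1/7.77 + 1/4.65 + 1/3.32 + 1/27.8 + 1/5.97 = 0.8484 (1/MΩ).
R1 takes the fraction G_k/ΣG = 0.1287/0.8484 = 0.1517, so I = 34.3 × 0.1517 = 5.203 µA.

I ≈ 5.20 µA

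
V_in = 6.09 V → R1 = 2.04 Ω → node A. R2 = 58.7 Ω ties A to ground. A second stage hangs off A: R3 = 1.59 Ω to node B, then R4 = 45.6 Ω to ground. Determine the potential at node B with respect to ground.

V_B ≈ 5.46 V

Node A sees R2 in parallel with the series input of stage 2, R3 + R4 = 47.19 Ω.
R2 ‖ (R3+R4) = 26.16 Ω.
So V_A = 6.09 × 0.9277 = 5.649 V.
V_B = V_A × 0.9663 = 5.459 V.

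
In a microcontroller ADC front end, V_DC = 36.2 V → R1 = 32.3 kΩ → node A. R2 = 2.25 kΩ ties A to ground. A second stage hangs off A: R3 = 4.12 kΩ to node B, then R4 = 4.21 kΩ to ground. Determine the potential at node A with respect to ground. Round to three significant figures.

The second stage (R3 + R4 = 8.330 kΩ) loads node A in parallel with R2.
R2 ‖ (R3+R4) = 1.772 kΩ.
V_A = 36.2 × 1.772/(32.3 + 1.772) = 1.882 V.

V_A ≈ 1.88 V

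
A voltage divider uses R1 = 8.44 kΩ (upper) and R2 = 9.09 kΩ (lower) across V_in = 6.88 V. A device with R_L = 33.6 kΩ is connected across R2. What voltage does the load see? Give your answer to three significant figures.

R2 ‖ R_L = (9.09 × 33.6)/(9.09 + 33.6) = 7.154 kΩ.
Then V_out = V_in · R2'/(R1 + R2') = 6.88 × 7.154/15.59 = 3.156 V.
(Unloaded it would be 3.57 V; the load pulls it down.)

V_out ≈ 3.16 V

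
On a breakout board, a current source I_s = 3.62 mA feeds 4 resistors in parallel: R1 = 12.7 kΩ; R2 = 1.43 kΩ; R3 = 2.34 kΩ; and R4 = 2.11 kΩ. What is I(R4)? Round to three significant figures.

Total conductance ΣG = 1/12.7 + 1/1.43 + 1/2.34 + 1/2.11 = 1.679 (units of 1/kΩ).
R4 takes the fraction G_k/ΣG = 0.4739/1.679 = 0.2822, so I = 3.62 × 0.2822 = 1.022 mA.

I ≈ 1.02 mA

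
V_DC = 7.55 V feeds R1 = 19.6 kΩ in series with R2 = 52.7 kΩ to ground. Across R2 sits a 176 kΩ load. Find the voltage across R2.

R2 ‖ R_L = (52.7 × 176)/(52.7 + 176) = 40.56 kΩ.
Now apply the divider: V_out = 7.55 × 0.6742 = 5.090 V.

V_out ≈ 5.09 V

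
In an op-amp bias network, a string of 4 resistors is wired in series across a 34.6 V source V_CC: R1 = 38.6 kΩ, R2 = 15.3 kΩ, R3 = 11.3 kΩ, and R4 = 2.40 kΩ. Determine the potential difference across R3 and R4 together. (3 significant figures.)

V ≈ 7.01 V

Total series resistance ΣR = 38.6 + 15.3 + 11.3 + 2.40 = 67.60 kΩ.
R_{R3..R4} = 11.3 + 2.40 = 13.70 kΩ.
V = V_CC · R/ΣR = 34.6 × 0.2027 = 7.012 V.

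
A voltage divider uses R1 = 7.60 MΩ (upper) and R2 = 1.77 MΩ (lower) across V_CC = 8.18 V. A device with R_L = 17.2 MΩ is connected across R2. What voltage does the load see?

V_out ≈ 1.43 V

R2 ‖ R_L = (1.77 × 17.2)/(1.77 + 17.2) = 1.605 MΩ.
Now apply the divider: V_out = 8.18 × 0.1743 = 1.426 V.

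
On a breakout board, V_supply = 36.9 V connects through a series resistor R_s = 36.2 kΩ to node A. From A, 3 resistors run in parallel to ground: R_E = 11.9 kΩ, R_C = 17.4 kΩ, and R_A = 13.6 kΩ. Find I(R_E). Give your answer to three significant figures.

Parallel bank: R_p = 1/(1/11.9 + 1/17.4 + 1/13.6) = 4.650 kΩ.
V_A = 36.9 × 4.650/40.85 = 4.201 V.
Branch current I = V_A/R_E = 4.201/11.9 = 0.3530 mA.
(Check via current divider: I_total = 0.9033 mA; share G_k/ΣG = 0.3908 → same result.)

I ≈ 0.353 mA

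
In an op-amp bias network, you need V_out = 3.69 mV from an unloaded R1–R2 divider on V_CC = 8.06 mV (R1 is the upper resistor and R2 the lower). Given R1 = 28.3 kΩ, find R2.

The divider ratio is R2/(R1+R2) = 3.69/8.06 = 0.4578.
R2 = R1 · 0.4578/(1 − 0.4578) = 23.90 kΩ.

R2 ≈ 23.9 kΩ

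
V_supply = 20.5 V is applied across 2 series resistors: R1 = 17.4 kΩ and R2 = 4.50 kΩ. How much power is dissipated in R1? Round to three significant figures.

The common current is I = 20.5/21.90 = 0.9361 mA.
P = I²R = 0.8762 × 17.4 = 15.25 mW.

P ≈ 15.2 mW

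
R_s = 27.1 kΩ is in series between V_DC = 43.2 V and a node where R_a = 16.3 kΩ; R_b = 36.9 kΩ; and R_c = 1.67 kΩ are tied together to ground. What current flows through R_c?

I ≈ 1.32 mA

Equivalent of the parallel group: R_p = 1.455 kΩ.
V_A by voltage divider: V_A = 43.2 × 1.455/(27.1 + 1.455) = 2.201 V.
I(R_c) = V_A / R_c = 2.201/1.67 = 1.318 mA.
(Check via current divider: I_total = 1.513 mA; share G_k/ΣG = 0.8713 → same result.)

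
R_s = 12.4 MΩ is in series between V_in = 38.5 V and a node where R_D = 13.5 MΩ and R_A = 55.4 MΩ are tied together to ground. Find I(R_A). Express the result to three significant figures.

Combine the parallel branches: R_p = (1/13.5 + 1/55.4)⁻¹ = 10.85 MΩ.
Node voltage V_A = V_in · R_p/(R_s + R_p) = 38.5 × 0.4668 = 17.97 V.
Branch current I = V_A/R_A = 17.97/55.4 = 0.3244 µA.

I ≈ 0.324 µA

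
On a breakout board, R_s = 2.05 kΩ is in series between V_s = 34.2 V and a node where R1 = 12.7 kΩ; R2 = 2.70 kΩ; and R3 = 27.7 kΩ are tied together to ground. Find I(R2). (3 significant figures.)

I ≈ 6.35 mA

Equivalent of the parallel group: R_p = 2.061 kΩ.
Node voltage V_A = V_s · R_p/(R_s + R_p) = 34.2 × 0.5013 = 17.15 V.
Branch current I = V_A/R2 = 17.15/2.70 = 6.350 mA.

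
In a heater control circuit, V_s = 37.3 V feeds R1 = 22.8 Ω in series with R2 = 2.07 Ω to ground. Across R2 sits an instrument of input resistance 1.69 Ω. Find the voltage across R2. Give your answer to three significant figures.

The load sits in parallel with R2, giving an effective lower resistance R2' = R2·R_L/(R2+R_L) = 0.9304 Ω.
Then V_out = V_s · R2'/(R1 + R2') = 37.3 × 0.9304/23.73 = 1.462 V.
(Unloaded it would be 3.10 V; the load pulls it down.)

V_out ≈ 1.46 V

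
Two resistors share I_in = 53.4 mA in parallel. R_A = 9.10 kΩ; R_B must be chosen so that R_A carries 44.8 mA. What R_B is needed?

Two-branch current divider: I_A = I_in · R_B/(R_A + R_B).
With f = 0.8390, R_B = R_A · f/(1−f) = 9.10 × 5.209 = 47.40 kΩ.

R_B ≈ 47.4 kΩ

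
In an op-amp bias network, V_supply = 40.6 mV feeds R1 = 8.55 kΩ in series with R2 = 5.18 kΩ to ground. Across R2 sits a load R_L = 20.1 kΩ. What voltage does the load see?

V_out ≈ 13.2 mV

The load sits in parallel with R2, giving an effective lower resistance R2' = R2·R_L/(R2+R_L) = 4.119 kΩ.
Now apply the divider: V_out = 40.6 × 0.3251 = 13.20 mV.
(Unloaded it would be 15.3 mV; the load pulls it down.)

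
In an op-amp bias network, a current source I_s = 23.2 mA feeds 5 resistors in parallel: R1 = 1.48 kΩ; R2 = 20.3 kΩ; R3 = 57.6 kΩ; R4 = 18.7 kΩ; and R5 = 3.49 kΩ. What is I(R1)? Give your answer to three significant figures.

ΣG = 1/1.48 + 1/20.3 + 1/57.6 + 1/18.7 + 1/3.49 = 1.082.
Current divider: I(R1) = I_s · G_k/ΣG = 23.2 × (0.6757/1.082) = 23.2 × 0.6243 = 14.48 mA.

I ≈ 14.5 mA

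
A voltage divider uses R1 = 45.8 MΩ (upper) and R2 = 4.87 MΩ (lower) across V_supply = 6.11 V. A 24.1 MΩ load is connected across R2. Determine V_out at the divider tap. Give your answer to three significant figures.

First combine the lower leg with the load: R2 ‖ R_L = 4.051 MΩ.
Voltage divider with the loaded lower leg: V_out = 6.11 × 4.051/(45.8 + 4.051) = 6.11 × 0.08127 = 0.4965 V.
(Unloaded it would be 0.587 V; the load pulls it down.)

V_out ≈ 0.497 V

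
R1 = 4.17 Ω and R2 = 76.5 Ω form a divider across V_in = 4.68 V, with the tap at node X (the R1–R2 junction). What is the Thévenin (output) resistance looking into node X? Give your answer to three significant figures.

Looking into X with the source shorted: R_th = R1·R2/(R1+R2) = 4.170 × 76.5/80.67 = 3.954 Ω.

R_th ≈ 3.95 Ω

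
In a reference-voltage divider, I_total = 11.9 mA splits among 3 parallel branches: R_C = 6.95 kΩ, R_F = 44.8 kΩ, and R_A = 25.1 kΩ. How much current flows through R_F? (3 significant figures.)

I ≈ 1.29 mA

Total conductance ΣG = 1/6.95 + 1/44.8 + 1/25.1 = 0.2060 (units of 1/kΩ).
R_F takes the fraction G_k/ΣG = 0.02232/0.2060 = 0.1083, so I = 11.9 × 0.1083 = 1.289 mA.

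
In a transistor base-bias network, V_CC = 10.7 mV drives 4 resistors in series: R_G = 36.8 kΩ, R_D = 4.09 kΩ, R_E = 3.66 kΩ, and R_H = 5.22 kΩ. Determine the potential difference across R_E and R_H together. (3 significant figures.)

Total series resistance ΣR = 36.8 + 4.09 + 3.66 + 5.22 = 49.77 kΩ.
R_{R_E..R_H} = 3.66 + 5.22 = 8.880 kΩ.
V = V_CC · R/ΣR = 10.7 × 0.1784 = 1.909 mV.

V ≈ 1.91 mV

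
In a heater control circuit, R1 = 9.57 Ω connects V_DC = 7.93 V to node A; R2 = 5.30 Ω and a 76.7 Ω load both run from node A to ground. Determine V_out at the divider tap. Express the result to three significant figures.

The load sits in parallel with R2, giving an effective lower resistance R2' = R2·R_L/(R2+R_L) = 4.957 Ω.
Now apply the divider: V_out = 7.93 × 0.3412 = 2.706 V.

V_out ≈ 2.71 V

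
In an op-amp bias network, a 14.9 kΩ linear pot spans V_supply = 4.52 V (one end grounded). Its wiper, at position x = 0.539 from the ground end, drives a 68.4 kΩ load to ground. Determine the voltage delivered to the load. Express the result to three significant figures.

V_out ≈ 2.31 V

The pot divides into 6.869 kΩ above the wiper and 8.031 kΩ below.
R_L loads the lower segment: effective lower R = 7.187 kΩ.
V_out = 4.52 × 7.187/(6.869 + 7.187) = 2.311 V.
(Unloaded: V_out = x·V_supply = 2.44 V.)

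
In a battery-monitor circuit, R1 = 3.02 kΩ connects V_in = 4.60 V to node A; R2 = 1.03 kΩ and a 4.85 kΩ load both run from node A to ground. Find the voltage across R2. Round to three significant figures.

V_out ≈ 1.01 V

R2 ‖ R_L = (1.03 × 4.85)/(1.03 + 4.85) = 0.8496 kΩ.
Then V_out = V_in · R2'/(R1 + R2') = 4.60 × 0.8496/3.870 = 1.010 V.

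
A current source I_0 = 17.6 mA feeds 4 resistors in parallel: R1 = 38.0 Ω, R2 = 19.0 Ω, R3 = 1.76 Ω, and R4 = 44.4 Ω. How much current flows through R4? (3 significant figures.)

I ≈ 0.592 mA

Total conductance ΣG = 1/38.0 + 1/19.0 + 1/1.76 + 1/44.4 = 0.6697 (units of 1/Ω).
By the current-divider rule, I = I_0 · G_k/ΣG = 17.6 × 0.03363 = 0.5919 mA.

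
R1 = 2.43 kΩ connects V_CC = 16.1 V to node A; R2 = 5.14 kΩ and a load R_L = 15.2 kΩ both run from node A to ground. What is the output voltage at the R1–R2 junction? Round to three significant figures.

The load sits in parallel with R2, giving an effective lower resistance R2' = R2·R_L/(R2+R_L) = 3.841 kΩ.
Then V_out = V_CC · R2'/(R1 + R2') = 16.1 × 3.841/6.271 = 9.861 V.

V_out ≈ 9.86 V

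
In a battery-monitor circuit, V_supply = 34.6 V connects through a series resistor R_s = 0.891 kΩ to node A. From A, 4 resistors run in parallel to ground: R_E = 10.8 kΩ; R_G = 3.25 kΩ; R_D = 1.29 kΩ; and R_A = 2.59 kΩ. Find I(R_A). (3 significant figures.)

Parallel bank: R_p = 1/(1/10.8 + 1/3.25 + 1/1.29 + 1/2.59) = 0.6404 kΩ.
V_A by voltage divider: V_A = 34.6 × 0.6404/(0.891 + 0.6404) = 14.47 V.
Branch current I = V_A/R_A = 14.47/2.59 = 5.586 mA.

I ≈ 5.59 mA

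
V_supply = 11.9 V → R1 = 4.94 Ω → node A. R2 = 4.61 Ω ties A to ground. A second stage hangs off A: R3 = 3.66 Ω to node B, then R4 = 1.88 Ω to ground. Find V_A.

V_A ≈ 4.02 V

Node A sees R2 in parallel with the series input of stage 2, R3 + R4 = 5.540 Ω.
Effective lower resistance at A: R2 ‖ 5.540 = 2.516 Ω.
So V_A = 11.9 × 0.3375 = 4.016 V.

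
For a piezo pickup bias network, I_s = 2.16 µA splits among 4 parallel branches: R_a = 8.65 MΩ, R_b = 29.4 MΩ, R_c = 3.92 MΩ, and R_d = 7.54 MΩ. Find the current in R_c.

I ≈ 1.03 µA

Conductances: ΣG = 1/8.65 + 1/29.4 + 1/3.92 + 1/7.54 = 0.5373 (1/MΩ).
R_c takes the fraction G_k/ΣG = 0.2551/0.5373 = 0.4747, so I = 2.16 × 0.4747 = 1.025 µA.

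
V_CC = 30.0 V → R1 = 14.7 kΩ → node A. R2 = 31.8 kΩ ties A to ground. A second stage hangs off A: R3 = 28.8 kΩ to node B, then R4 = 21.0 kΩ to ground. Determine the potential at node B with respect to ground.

Looking into the second stage from A: R3 + R4 = 49.80 kΩ appears in parallel with R2.
Effective lower resistance at A: R2 ‖ 49.80 = 19.41 kΩ.
V_A = 30.0 × 19.41/(14.7 + 19.41) = 17.07 V.
V_B = V_A × 0.4217 = 7.198 V.

V_B ≈ 7.20 V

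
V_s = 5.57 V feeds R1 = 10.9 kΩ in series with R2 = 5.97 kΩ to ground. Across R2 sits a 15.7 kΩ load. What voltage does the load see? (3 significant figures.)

R2 ‖ R_L = (5.97 × 15.7)/(5.97 + 15.7) = 4.325 kΩ.
Then V_out = V_s · R2'/(R1 + R2') = 5.57 × 4.325/15.23 = 1.582 V.

V_out ≈ 1.58 V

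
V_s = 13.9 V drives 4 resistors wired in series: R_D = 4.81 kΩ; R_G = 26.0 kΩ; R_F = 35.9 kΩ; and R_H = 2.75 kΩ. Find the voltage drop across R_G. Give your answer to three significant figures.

V ≈ 5.20 V

Total series resistance ΣR = 4.81 + 26.0 + 35.9 + 2.75 = 69.46 kΩ.
V = V_s · R/ΣR = 13.9 × 0.3743 = 5.203 V.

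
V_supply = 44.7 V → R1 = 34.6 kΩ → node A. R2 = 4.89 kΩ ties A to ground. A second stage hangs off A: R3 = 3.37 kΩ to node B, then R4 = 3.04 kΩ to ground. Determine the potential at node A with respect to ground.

Looking into the second stage from A: R3 + R4 = 6.410 kΩ appears in parallel with R2.
Effective lower resistance at A: R2 ‖ 6.410 = 2.774 kΩ.
First divider: V_A = V_supply · 2.774/(34.6 + 2.774) = 3.318 V.

V_A ≈ 3.32 V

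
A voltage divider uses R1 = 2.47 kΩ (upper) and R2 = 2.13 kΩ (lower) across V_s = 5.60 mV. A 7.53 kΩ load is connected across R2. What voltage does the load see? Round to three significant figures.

First combine the lower leg with the load: R2 ‖ R_L = 1.660 kΩ.
Then V_out = V_s · R2'/(R1 + R2') = 5.60 × 1.660/4.130 = 2.251 mV.
(Unloaded it would be 2.59 mV; the load pulls it down.)

V_out ≈ 2.25 mV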